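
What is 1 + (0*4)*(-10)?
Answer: 1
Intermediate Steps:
1 + (0*4)*(-10) = 1 + 0*(-10) = 1 + 0 = 1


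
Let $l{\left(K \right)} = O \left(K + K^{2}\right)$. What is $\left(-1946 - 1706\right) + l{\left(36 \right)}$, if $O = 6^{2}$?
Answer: $44300$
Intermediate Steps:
$O = 36$
$l{\left(K \right)} = 36 K + 36 K^{2}$ ($l{\left(K \right)} = 36 \left(K + K^{2}\right) = 36 K + 36 K^{2}$)
$\left(-1946 - 1706\right) + l{\left(36 \right)} = \left(-1946 - 1706\right) + 36 \cdot 36 \left(1 + 36\right) = -3652 + 36 \cdot 36 \cdot 37 = -3652 + 47952 = 44300$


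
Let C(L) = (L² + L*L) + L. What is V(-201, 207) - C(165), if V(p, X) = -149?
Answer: -54764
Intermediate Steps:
C(L) = L + 2*L² (C(L) = (L² + L²) + L = 2*L² + L = L + 2*L²)
V(-201, 207) - C(165) = -149 - 165*(1 + 2*165) = -149 - 165*(1 + 330) = -149 - 165*331 = -149 - 1*54615 = -149 - 54615 = -54764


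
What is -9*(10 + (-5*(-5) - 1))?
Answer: -306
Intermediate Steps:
-9*(10 + (-5*(-5) - 1)) = -9*(10 + (25 - 1)) = -9*(10 + 24) = -9*34 = -306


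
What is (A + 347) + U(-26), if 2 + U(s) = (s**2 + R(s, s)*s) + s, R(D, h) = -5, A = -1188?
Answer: -63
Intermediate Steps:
U(s) = -2 + s**2 - 4*s (U(s) = -2 + ((s**2 - 5*s) + s) = -2 + (s**2 - 4*s) = -2 + s**2 - 4*s)
(A + 347) + U(-26) = (-1188 + 347) + (-2 + (-26)**2 - 4*(-26)) = -841 + (-2 + 676 + 104) = -841 + 778 = -63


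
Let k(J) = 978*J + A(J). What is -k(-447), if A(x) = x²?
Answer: 237357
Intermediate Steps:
k(J) = J² + 978*J (k(J) = 978*J + J² = J² + 978*J)
-k(-447) = -(-447)*(978 - 447) = -(-447)*531 = -1*(-237357) = 237357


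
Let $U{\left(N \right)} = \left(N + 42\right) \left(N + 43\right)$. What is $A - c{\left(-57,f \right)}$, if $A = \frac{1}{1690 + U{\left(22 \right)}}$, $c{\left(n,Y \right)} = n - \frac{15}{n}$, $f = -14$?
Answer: $\frac{6306319}{111150} \approx 56.737$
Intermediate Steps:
$U{\left(N \right)} = \left(42 + N\right) \left(43 + N\right)$
$A = \frac{1}{5850}$ ($A = \frac{1}{1690 + \left(1806 + 22^{2} + 85 \cdot 22\right)} = \frac{1}{1690 + \left(1806 + 484 + 1870\right)} = \frac{1}{1690 + 4160} = \frac{1}{5850} \approx 0.00017094$)
$A - c{\left(-57,f \right)} = \frac{1}{5850} - \left(-57 - \frac{15}{-57}\right) = \frac{1}{5850} - \left(-57 - - \frac{5}{19}\right) = \frac{1}{5850} - \left(-57 + \frac{5}{19}\right) = \frac{1}{5850} - - \frac{1078}{19} = \frac{1}{5850} + \frac{1078}{19} = \frac{6306319}{111150}$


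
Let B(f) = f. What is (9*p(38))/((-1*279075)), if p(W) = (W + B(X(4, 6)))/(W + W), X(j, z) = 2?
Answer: -6/353495 ≈ -1.6973e-5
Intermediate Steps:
p(W) = (2 + W)/(2*W) (p(W) = (W + 2)/(W + W) = (2 + W)/((2*W)) = (2 + W)*(1/(2*W)) = (2 + W)/(2*W))
(9*p(38))/((-1*279075)) = (9*((1/2)*(2 + 38)/38))/((-1*279075)) = (9*((1/2)*(1/38)*40))/(-279075) = (9*(10/19))*(-1/279075) = (90/19)*(-1/279075) = -6/353495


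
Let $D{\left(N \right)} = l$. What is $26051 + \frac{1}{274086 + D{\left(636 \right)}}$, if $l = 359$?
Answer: $\frac{7149566696}{274445} \approx 26051.0$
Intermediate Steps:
$D{\left(N \right)} = 359$
$26051 + \frac{1}{274086 + D{\left(636 \right)}} = 26051 + \frac{1}{274086 + 359} = 26051 + \frac{1}{274445} = \frac{7149566696}{274445}$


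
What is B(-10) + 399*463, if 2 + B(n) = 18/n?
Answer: 923666/5 ≈ 1.8473e+5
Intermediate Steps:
B(n) = -2 + 18/n
B(-10) + 399*463 = (-2 + 18/(-10)) + 399*463 = (-2 + 18*(-1/10)) + 184737 = (-2 - 9/5) + 184737 = -19/5 + 184737 = 923666/5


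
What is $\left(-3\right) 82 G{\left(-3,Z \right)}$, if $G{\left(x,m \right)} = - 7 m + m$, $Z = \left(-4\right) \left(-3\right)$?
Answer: $17712$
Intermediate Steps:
$Z = 12$
$G{\left(x,m \right)} = - 6 m$
$\left(-3\right) 82 G{\left(-3,Z \right)} = \left(-3\right) 82 \left(\left(-6\right) 12\right) = \left(-246\right) \left(-72\right) = 17712$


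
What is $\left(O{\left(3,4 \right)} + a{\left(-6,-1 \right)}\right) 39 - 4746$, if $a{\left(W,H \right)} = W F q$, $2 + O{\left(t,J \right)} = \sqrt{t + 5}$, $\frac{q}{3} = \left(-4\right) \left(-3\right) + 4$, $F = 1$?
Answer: $-16056 + 78 \sqrt{2} \approx -15946.0$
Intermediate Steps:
$q = 48$ ($q = 3 \left(\left(-4\right) \left(-3\right) + 4\right) = 3 \left(12 + 4\right) = 3 \cdot 16 = 48$)
$O{\left(t,J \right)} = -2 + \sqrt{5 + t}$ ($O{\left(t,J \right)} = -2 + \sqrt{t + 5} = -2 + \sqrt{5 + t}$)
$a{\left(W,H \right)} = 48 W$ ($a{\left(W,H \right)} = W 1 \cdot 48 = W 48 = 48 W$)
$\left(O{\left(3,4 \right)} + a{\left(-6,-1 \right)}\right) 39 - 4746 = \left(\left(-2 + \sqrt{5 + 3}\right) + 48 \left(-6\right)\right) 39 - 4746 = \left(\left(-2 + \sqrt{8}\right) - 288\right) 39 - 4746 = \left(\left(-2 + 2 \sqrt{2}\right) - 288\right) 39 - 4746 = \left(-290 + 2 \sqrt{2}\right) 39 - 4746 = \left(-11310 + 78 \sqrt{2}\right) - 4746 = -16056 + 78 \sqrt{2}$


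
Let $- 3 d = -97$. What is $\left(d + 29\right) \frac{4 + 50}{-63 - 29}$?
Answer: $-36$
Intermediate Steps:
$d = \frac{97}{3}$ ($d = \left(- \frac{1}{3}\right) \left(-97\right) = \frac{97}{3} \approx 32.333$)
$\left(d + 29\right) \frac{4 + 50}{-63 - 29} = \left(\frac{97}{3} + 29\right) \frac{4 + 50}{-63 - 29} = \frac{184 \frac{54}{-92}}{3} = \frac{184 \cdot 54 \left(- \frac{1}{92}\right)}{3} = \frac{184}{3} \left(- \frac{27}{46}\right) = -36$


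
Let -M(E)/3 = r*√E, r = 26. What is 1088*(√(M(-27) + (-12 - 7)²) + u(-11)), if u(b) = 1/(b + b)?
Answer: -544/11 + 1088*√(361 - 234*I*√3) ≈ 23079.0 - 10372.0*I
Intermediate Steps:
M(E) = -78*√E
u(b) = 1/(2*b)
1088*(√(M(-27) + (-12 - 7)²) + u(-11)) = 1088*(√(-234*I*√3 + (-12 - 7)²) + (½)/(-11)) = 1088*(√(-234*I*√3 + (-19)²) + (½)*(-1/11)) = 1088*(√(-234*I*√3 + 361) - 1/22) = 1088*(√(361 - 234*I*√3) - 1/22) = 1088*(-1/22 + √(361 - 234*I*√3)) = -544/11 + 1088*√(361 - 234*I*√3)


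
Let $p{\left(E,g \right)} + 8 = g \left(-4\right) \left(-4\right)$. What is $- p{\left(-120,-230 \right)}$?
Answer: $3688$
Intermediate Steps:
$p{\left(E,g \right)} = -8 + 16 g$ ($p{\left(E,g \right)} = -8 + g \left(-4\right) \left(-4\right) = -8 + - 4 g \left(-4\right) = -8 + 16 g$)
$- p{\left(-120,-230 \right)} = - (-8 + 16 \left(-230\right)) = - (-8 - 3680) = \left(-1\right) \left(-3688\right) = 3688$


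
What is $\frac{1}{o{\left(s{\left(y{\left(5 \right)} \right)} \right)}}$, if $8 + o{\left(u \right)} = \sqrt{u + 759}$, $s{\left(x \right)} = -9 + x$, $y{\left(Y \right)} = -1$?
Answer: $\frac{8}{685} + \frac{\sqrt{749}}{685} \approx 0.051632$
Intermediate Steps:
$o{\left(u \right)} = -8 + \sqrt{759 + u}$ ($o{\left(u \right)} = -8 + \sqrt{u + 759} = -8 + \sqrt{759 + u}$)
$\frac{1}{o{\left(s{\left(y{\left(5 \right)} \right)} \right)}} = \frac{1}{-8 + \sqrt{759 - 10}} = \frac{1}{-8 + \sqrt{749}}$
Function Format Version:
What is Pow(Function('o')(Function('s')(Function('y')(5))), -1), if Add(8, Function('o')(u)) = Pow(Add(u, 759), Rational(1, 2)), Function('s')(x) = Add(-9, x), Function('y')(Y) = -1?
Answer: Add(Rational(8, 685), Mul(Rational(1, 685), Pow(749, Rational(1, 2)))) ≈ 0.051632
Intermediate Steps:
Function('o')(u) = Add(-8, Pow(Add(759, u), Rational(1, 2))) (Function('o')(u) = Add(-8, Pow(Add(u, 759), Rational(1, 2))) = Add(-8, Pow(Add(759, u), Rational(1, 2))))
Pow(Function('o')(Function('s')(Function('y')(5))), -1) = Pow(Add(-8, Pow(Add(759, Add(-9, -1)), Rational(1, 2))), -1) = Pow(Add(-8, Pow(Add(759, -10), Rational(1, 2))), -1) = Pow(Add(-8, Pow(749, Rational(1, 2))), -1)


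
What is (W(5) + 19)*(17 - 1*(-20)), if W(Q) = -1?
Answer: 666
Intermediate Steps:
(W(5) + 19)*(17 - 1*(-20)) = (-1 + 19)*(17 - 1*(-20)) = 18*(17 + 20) = 18*37 = 666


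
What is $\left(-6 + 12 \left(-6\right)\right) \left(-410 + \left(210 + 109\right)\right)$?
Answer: $7098$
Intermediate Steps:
$\left(-6 + 12 \left(-6\right)\right) \left(-410 + \left(210 + 109\right)\right) = \left(-6 - 72\right) \left(-410 + 319\right) = \left(-78\right) \left(-91\right) = 7098$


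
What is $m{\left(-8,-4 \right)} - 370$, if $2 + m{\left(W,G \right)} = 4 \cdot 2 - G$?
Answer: $-360$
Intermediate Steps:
$m{\left(W,G \right)} = 6 - G$ ($m{\left(W,G \right)} = -2 - \left(-8 + G\right) = 6 - G$)
$m{\left(-8,-4 \right)} - 370 = \left(6 - -4\right) - 370 = \left(6 + 4\right) - 370 = 10 - 370 = -360$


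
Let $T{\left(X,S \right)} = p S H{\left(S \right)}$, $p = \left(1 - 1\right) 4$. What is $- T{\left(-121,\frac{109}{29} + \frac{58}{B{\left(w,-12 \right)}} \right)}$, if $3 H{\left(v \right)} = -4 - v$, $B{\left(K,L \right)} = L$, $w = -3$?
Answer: $0$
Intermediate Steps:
$p = 0$ ($p = 0 \cdot 4 = 0$)
$H{\left(v \right)} = - \frac{4}{3} - \frac{v}{3}$ ($H{\left(v \right)} = \frac{-4 - v}{3} = - \frac{4}{3} - \frac{v}{3}$)
$T{\left(X,S \right)} = 0$ ($T{\left(X,S \right)} = 0 S \left(- \frac{4}{3} - \frac{S}{3}\right) = 0 \left(- \frac{4}{3} - \frac{S}{3}\right) = 0$)
$- T{\left(-121,\frac{109}{29} + \frac{58}{B{\left(w,-12 \right)}} \right)} = \left(-1\right) 0 = 0$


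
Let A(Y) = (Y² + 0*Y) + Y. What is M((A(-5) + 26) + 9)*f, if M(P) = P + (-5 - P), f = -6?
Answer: 30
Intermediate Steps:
A(Y) = Y + Y² (A(Y) = (Y² + 0) + Y = Y² + Y = Y + Y²)
M(P) = -5
M((A(-5) + 26) + 9)*f = -5*(-6) = 30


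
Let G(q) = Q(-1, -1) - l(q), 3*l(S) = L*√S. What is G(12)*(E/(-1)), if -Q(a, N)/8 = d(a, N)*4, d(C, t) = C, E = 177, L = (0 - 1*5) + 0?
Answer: -5664 - 590*√3 ≈ -6685.9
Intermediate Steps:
L = -5 (L = (0 - 5) + 0 = -5 + 0 = -5)
Q(a, N) = -32*a (Q(a, N) = -8*a*4 = -32*a)
l(S) = -5*√S/3 (l(S) = (-5*√S)/3 = -5*√S/3)
G(q) = 32 + 5*√q/3 (G(q) = -32*(-1) - (-5)*√q/3 = 32 + 5*√q/3)
G(12)*(E/(-1)) = (32 + 5*√12/3)*(177/(-1)) = (32 + 5*(2*√3)/3)*(177*(-1)) = (32 + 10*√3/3)*(-177) = -5664 - 590*√3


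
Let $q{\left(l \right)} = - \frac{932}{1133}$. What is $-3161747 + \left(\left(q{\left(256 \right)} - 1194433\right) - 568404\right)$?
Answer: $- \frac{5579554604}{1133} \approx -4.9246 \cdot 10^{6}$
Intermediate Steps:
$q{\left(l \right)} = - \frac{932}{1133}$ ($q{\left(l \right)} = \left(-932\right) \frac{1}{1133} = - \frac{932}{1133}$)
$-3161747 + \left(\left(q{\left(256 \right)} - 1194433\right) - 568404\right) = -3161747 - \frac{1997295253}{1133} = - \frac{5579554604}{1133}$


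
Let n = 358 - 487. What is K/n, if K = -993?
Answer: 331/43 ≈ 7.6977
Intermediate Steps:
n = -129
K/n = -993/(-129) = -993*(-1/129) = 331/43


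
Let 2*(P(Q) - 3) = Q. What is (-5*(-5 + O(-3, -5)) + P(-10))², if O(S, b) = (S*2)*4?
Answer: 20449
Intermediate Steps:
O(S, b) = 8*S (O(S, b) = (2*S)*4 = 8*S)
P(Q) = 3 + Q/2
(-5*(-5 + O(-3, -5)) + P(-10))² = (-5*(-5 + 8*(-3)) + (3 + (½)*(-10)))² = (-5*(-5 - 24) + (3 - 5))² = (-5*(-29) - 2)² = (145 - 2)² = 143² = 20449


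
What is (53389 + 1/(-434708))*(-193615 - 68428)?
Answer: -6081657828574673/434708 ≈ -1.3990e+10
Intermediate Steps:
(53389 + 1/(-434708))*(-193615 - 68428) = (53389 - 1/434708)*(-262043) = (23208625411/434708)*(-262043) = -6081657828574673/434708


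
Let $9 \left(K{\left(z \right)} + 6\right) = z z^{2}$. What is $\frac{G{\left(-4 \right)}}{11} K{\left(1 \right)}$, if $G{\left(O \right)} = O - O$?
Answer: $0$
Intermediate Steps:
$K{\left(z \right)} = -6 + \frac{z^{3}}{9}$ ($K{\left(z \right)} = -6 + \frac{z z^{2}}{9} = -6 + \frac{z^{3}}{9}$)
$G{\left(O \right)} = 0$
$\frac{G{\left(-4 \right)}}{11} K{\left(1 \right)} = \frac{0}{11} \left(-6 + \frac{1^{3}}{9}\right) = 0 \cdot \frac{1}{11} \left(-6 + \frac{1}{9} \cdot 1\right) = 0 \left(-6 + \frac{1}{9}\right) = 0 \left(- \frac{53}{9}\right) = 0$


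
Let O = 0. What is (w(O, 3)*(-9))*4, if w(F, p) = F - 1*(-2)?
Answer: -72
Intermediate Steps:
w(F, p) = 2 + F (w(F, p) = F + 2 = 2 + F)
(w(O, 3)*(-9))*4 = ((2 + 0)*(-9))*4 = (2*(-9))*4 = -18*4 = -72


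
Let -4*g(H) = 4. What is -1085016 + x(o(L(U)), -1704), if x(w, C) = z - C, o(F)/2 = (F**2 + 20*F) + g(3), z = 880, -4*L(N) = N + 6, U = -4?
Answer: -1082432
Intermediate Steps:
g(H) = -1 (g(H) = -1/4*4 = -1)
L(N) = -3/2 - N/4 (L(N) = -(N + 6)/4 = -(6 + N)/4 = -3/2 - N/4)
o(F) = -2 + 2*F**2 + 40*F (o(F) = 2*((F**2 + 20*F) - 1) = 2*(-1 + F**2 + 20*F) = -2 + 2*F**2 + 40*F)
x(w, C) = 880 - C
-1085016 + x(o(L(U)), -1704) = -1085016 + (880 - 1*(-1704)) = -1085016 + (880 + 1704) = -1085016 + 2584 = -1082432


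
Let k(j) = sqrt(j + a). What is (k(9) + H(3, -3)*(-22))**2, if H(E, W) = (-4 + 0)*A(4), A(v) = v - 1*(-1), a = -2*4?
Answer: 194481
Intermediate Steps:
a = -8
A(v) = 1 + v (A(v) = v + 1 = 1 + v)
k(j) = sqrt(-8 + j) (k(j) = sqrt(j - 8) = sqrt(-8 + j))
H(E, W) = -20 (H(E, W) = (-4 + 0)*(1 + 4) = -4*5 = -20)
(k(9) + H(3, -3)*(-22))**2 = (sqrt(-8 + 9) - 20*(-22))**2 = (sqrt(1) + 440)**2 = (1 + 440)**2 = 441**2 = 194481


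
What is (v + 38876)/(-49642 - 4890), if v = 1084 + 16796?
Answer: -14189/13633 ≈ -1.0408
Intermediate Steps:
v = 17880
(v + 38876)/(-49642 - 4890) = (17880 + 38876)/(-49642 - 4890) = 56756/(-54532) = 56756*(-1/54532) = -14189/13633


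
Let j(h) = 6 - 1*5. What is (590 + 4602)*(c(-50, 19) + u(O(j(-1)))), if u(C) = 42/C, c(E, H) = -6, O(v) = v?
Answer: 186912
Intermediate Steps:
j(h) = 1 (j(h) = 6 - 5 = 1)
(590 + 4602)*(c(-50, 19) + u(O(j(-1)))) = (590 + 4602)*(-6 + 42/1) = 5192*(-6 + 42*1) = 5192*(-6 + 42) = 5192*36 = 186912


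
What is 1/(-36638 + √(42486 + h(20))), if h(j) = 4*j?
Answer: -18319/671150239 - √42566/1342300478 ≈ -2.7449e-5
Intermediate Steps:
1/(-36638 + √(42486 + h(20))) = 1/(-36638 + √(42486 + 4*20)) = 1/(-36638 + √(42486 + 80)) = 1/(-36638 + √42566)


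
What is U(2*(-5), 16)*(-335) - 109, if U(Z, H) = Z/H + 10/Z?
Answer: 3483/8 ≈ 435.38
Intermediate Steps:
U(Z, H) = 10/Z + Z/H
U(2*(-5), 16)*(-335) - 109 = (10/((2*(-5))) + (2*(-5))/16)*(-335) - 109 = (10/(-10) - 10*1/16)*(-335) - 109 = (10*(-⅒) - 5/8)*(-335) - 109 = (-1 - 5/8)*(-335) - 109 = -13/8*(-335) - 109 = 4355/8 - 109 = 3483/8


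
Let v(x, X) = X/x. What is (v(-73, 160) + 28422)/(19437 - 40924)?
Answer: -2074646/1568551 ≈ -1.3227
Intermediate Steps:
(v(-73, 160) + 28422)/(19437 - 40924) = (160/(-73) + 28422)/(19437 - 40924) = (160*(-1/73) + 28422)/(-21487) = (-160/73 + 28422)*(-1/21487) = (2074646/73)*(-1/21487) = -2074646/1568551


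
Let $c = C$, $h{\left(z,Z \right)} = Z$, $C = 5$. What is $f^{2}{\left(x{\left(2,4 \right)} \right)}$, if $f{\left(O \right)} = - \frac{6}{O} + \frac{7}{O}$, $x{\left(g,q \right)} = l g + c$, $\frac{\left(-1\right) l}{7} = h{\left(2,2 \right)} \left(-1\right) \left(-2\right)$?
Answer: $\frac{1}{2601} \approx 0.00038447$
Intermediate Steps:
$l = -28$ ($l = - 7 \cdot 2 \left(-1\right) \left(-2\right) = - 7 \left(\left(-2\right) \left(-2\right)\right) = \left(-7\right) 4 = -28$)
$c = 5$
$x{\left(g,q \right)} = 5 - 28 g$ ($x{\left(g,q \right)} = - 28 g + 5 = 5 - 28 g$)
$f{\left(O \right)} = \frac{1}{O}$
$f^{2}{\left(x{\left(2,4 \right)} \right)} = \left(\frac{1}{5 - 56}\right)^{2} = \left(\frac{1}{-51}\right)^{2} = \left(- \frac{1}{51}\right)^{2} = \frac{1}{2601}$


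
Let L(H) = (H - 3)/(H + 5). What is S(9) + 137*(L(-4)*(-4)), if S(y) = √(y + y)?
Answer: 3836 + 3*√2 ≈ 3840.2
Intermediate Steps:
S(y) = √2*√y (S(y) = √(2*y) = √2*√y)
L(H) = (-3 + H)/(5 + H)
S(9) + 137*(L(-4)*(-4)) = √2*√9 + 137*(((-3 - 4)/(5 - 4))*(-4)) = √2*3 + 137*((-7/1)*(-4)) = 3*√2 + 137*((1*(-7))*(-4)) = 3*√2 + 137*(-7*(-4)) = 3*√2 + 137*28 = 3*√2 + 3836 = 3836 + 3*√2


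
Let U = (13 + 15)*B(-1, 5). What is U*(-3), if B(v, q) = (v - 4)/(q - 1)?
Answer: 105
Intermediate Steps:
B(v, q) = (-4 + v)/(-1 + q)
U = -35 (U = (13 + 15)*((-4 - 1)/(-1 + 5)) = 28*(-5/4) = -35)
U*(-3) = -35*(-3) = 105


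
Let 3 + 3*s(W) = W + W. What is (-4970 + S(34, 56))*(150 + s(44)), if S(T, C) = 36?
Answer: -2639690/3 ≈ -8.7990e+5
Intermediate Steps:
s(W) = -1 + 2*W/3 (s(W) = -1 + (W + W)/3 = -1 + (2*W)/3 = -1 + 2*W/3)
(-4970 + S(34, 56))*(150 + s(44)) = (-4970 + 36)*(150 + (-1 + (⅔)*44)) = -4934*(150 + (-1 + 88/3)) = -4934*(150 + 85/3) = -4934*535/3 = -2639690/3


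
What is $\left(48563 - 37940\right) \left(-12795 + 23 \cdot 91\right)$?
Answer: $-113687346$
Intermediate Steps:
$\left(48563 - 37940\right) \left(-12795 + 23 \cdot 91\right) = 10623 \left(-12795 + 2093\right) = 10623 \left(-10702\right) = -113687346$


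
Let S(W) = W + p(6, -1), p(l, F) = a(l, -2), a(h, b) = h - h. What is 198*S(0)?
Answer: 0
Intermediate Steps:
a(h, b) = 0
p(l, F) = 0
S(W) = W (S(W) = W + 0 = W)
198*S(0) = 198*0 = 0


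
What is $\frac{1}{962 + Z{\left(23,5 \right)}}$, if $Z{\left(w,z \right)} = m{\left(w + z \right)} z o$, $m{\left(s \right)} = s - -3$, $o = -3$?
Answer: $\frac{1}{497} \approx 0.0020121$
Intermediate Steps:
$m{\left(s \right)} = 3 + s$ ($m{\left(s \right)} = s + 3 = 3 + s$)
$Z{\left(w,z \right)} = - 3 z \left(3 + w + z\right)$ ($Z{\left(w,z \right)} = \left(3 + \left(w + z\right)\right) z \left(-3\right) = \left(3 + w + z\right) z \left(-3\right) = z \left(3 + w + z\right) \left(-3\right) = - 3 z \left(3 + w + z\right)$)
$\frac{1}{962 + Z{\left(23,5 \right)}} = \frac{1}{962 - 15 \left(3 + 23 + 5\right)} = \frac{1}{962 - 15 \cdot 31} = \frac{1}{962 - 465} = \frac{1}{497}$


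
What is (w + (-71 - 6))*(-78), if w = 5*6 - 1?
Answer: 3744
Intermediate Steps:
w = 29 (w = 30 - 1 = 29)
(w + (-71 - 6))*(-78) = (29 + (-71 - 6))*(-78) = (29 - 77)*(-78) = -48*(-78) = 3744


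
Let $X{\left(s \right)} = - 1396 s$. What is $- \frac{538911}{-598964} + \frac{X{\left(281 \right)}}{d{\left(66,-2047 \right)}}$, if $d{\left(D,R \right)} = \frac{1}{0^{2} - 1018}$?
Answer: $\frac{239188468240063}{598964} \approx 3.9934 \cdot 10^{8}$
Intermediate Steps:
$d{\left(D,R \right)} = - \frac{1}{1018}$ ($d{\left(D,R \right)} = \frac{1}{0 - 1018} = \frac{1}{-1018} = - \frac{1}{1018}$)
$- \frac{538911}{-598964} + \frac{X{\left(281 \right)}}{d{\left(66,-2047 \right)}} = - \frac{538911}{-598964} + \frac{\left(-1396\right) 281}{- \frac{1}{1018}} = \left(-538911\right) \left(- \frac{1}{598964}\right) - -399336968 = \frac{538911}{598964} + 399336968 = \frac{239188468240063}{598964}$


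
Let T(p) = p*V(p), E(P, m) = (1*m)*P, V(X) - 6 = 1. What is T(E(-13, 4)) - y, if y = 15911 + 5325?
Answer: -21600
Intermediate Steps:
V(X) = 7 (V(X) = 6 + 1 = 7)
E(P, m) = P*m (E(P, m) = m*P = P*m)
y = 21236
T(p) = 7*p (T(p) = p*7 = 7*p)
T(E(-13, 4)) - y = 7*(-13*4) - 1*21236 = 7*(-52) - 21236 = -364 - 21236 = -21600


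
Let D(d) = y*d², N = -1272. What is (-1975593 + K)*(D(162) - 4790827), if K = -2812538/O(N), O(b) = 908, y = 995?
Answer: -19154053897803923/454 ≈ -4.2190e+13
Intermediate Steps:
K = -1406269/454 (K = -2812538/908 = -2812538*1/908 = -1406269/454 ≈ -3097.5)
D(d) = 995*d²
(-1975593 + K)*(D(162) - 4790827) = (-1975593 - 1406269/454)*(995*162² - 4790827) = -898325491*(995*26244 - 4790827)/454 = -898325491*(26112780 - 4790827)/454 = -898325491/454*21321953 = -19154053897803923/454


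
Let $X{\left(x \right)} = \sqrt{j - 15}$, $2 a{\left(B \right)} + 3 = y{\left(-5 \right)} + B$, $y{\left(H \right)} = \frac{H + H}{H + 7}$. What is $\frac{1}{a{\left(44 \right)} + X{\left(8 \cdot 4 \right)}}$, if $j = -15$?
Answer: $\frac{3}{59} - \frac{i \sqrt{30}}{354} \approx 0.050847 - 0.015472 i$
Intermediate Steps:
$y{\left(H \right)} = \frac{2 H}{7 + H}$
$a{\left(B \right)} = -4 + \frac{B}{2}$ ($a{\left(B \right)} = - \frac{3}{2} + \frac{2 \left(-5\right) \frac{1}{7 - 5} + B}{2} = - \frac{3}{2} + \frac{2 \left(-5\right) \frac{1}{2} + B}{2} = - \frac{3}{2} + \frac{-5 + B}{2} = - \frac{3}{2} + \left(- \frac{5}{2} + \frac{B}{2}\right) = -4 + \frac{B}{2}$)
$X{\left(x \right)} = i \sqrt{30}$ ($X{\left(x \right)} = \sqrt{-15 - 15} = \sqrt{-30} = i \sqrt{30}$)
$\frac{1}{a{\left(44 \right)} + X{\left(8 \cdot 4 \right)}} = \frac{1}{\left(-4 + \frac{1}{2} \cdot 44\right) + i \sqrt{30}} = \frac{1}{\left(-4 + 22\right) + i \sqrt{30}} = \frac{1}{18 + i \sqrt{30}}$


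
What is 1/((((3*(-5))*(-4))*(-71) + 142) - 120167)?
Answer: -1/124285 ≈ -8.0460e-6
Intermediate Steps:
1/((((3*(-5))*(-4))*(-71) + 142) - 120167) = 1/((-15*(-4)*(-71) + 142) - 120167) = 1/((60*(-71) + 142) - 120167) = 1/((-4260 + 142) - 120167) = 1/(-4118 - 120167) = 1/(-124285) = -1/124285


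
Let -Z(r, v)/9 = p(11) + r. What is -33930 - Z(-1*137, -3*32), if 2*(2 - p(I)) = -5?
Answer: -70245/2 ≈ -35123.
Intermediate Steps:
p(I) = 9/2 (p(I) = 2 - 1/2*(-5) = 2 + 5/2 = 9/2)
Z(r, v) = -81/2 - 9*r (Z(r, v) = -9*(9/2 + r) = -81/2 - 9*r)
-33930 - Z(-1*137, -3*32) = -33930 - (-81/2 - (-9)*137) = -33930 - (-81/2 - 9*(-137)) = -33930 - (-81/2 + 1233) = -33930 - 1*2385/2 = -33930 - 2385/2 = -70245/2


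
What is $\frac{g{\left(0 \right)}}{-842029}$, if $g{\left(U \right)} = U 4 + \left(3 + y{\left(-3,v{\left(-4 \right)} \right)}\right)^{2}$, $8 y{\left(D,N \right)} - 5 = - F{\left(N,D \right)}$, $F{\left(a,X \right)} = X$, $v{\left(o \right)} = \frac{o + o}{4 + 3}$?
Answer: $- \frac{16}{842029} \approx -1.9002 \cdot 10^{-5}$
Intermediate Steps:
$v{\left(o \right)} = \frac{2 o}{7}$
$y{\left(D,N \right)} = \frac{5}{8} - \frac{D}{8}$ ($y{\left(D,N \right)} = \frac{5}{8} + \frac{\left(-1\right) D}{8} = \frac{5}{8} - \frac{D}{8}$)
$g{\left(U \right)} = 16 + 4 U$ ($g{\left(U \right)} = U 4 + \left(3 + \left(\frac{5}{8} - - \frac{3}{8}\right)\right)^{2} = 4 U + \left(3 + \left(\frac{5}{8} + \frac{3}{8}\right)\right)^{2} = 4 U + \left(3 + 1\right)^{2} = 4 U + 4^{2} = 4 U + 16 = 16 + 4 U$)
$\frac{g{\left(0 \right)}}{-842029} = \frac{16 + 4 \cdot 0}{-842029} = \left(16 + 0\right) \left(- \frac{1}{842029}\right) = 16 \left(- \frac{1}{842029}\right) = - \frac{16}{842029}$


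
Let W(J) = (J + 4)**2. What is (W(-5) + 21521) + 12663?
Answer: 34185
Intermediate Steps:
W(J) = (4 + J)**2
(W(-5) + 21521) + 12663 = ((4 - 5)**2 + 21521) + 12663 = ((-1)**2 + 21521) + 12663 = (1 + 21521) + 12663 = 21522 + 12663 = 34185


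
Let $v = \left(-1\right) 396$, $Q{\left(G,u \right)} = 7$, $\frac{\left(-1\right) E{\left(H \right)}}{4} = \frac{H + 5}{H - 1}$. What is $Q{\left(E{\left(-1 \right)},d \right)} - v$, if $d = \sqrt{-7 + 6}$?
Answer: $403$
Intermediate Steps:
$E{\left(H \right)} = - \frac{4 \left(5 + H\right)}{-1 + H}$ ($E{\left(H \right)} = - 4 \frac{H + 5}{H - 1} = - 4 \frac{5 + H}{-1 + H} = - \frac{4 \left(5 + H\right)}{-1 + H}$)
$d = i$ ($d = \sqrt{-1} = i \approx 1.0 i$)
$v = -396$
$Q{\left(E{\left(-1 \right)},d \right)} - v = 7 - -396 = 7 + 396 = 403$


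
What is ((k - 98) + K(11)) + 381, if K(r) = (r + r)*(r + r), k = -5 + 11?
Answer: 773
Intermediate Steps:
k = 6
K(r) = 4*r**2 (K(r) = (2*r)*(2*r) = 4*r**2)
((k - 98) + K(11)) + 381 = ((6 - 98) + 4*11**2) + 381 = (-92 + 4*121) + 381 = (-92 + 484) + 381 = 392 + 381 = 773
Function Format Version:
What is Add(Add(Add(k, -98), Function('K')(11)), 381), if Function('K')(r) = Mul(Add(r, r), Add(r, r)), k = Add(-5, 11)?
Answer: 773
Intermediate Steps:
k = 6
Function('K')(r) = Mul(4, Pow(r, 2)) (Function('K')(r) = Mul(Mul(2, r), Mul(2, r)) = Mul(4, Pow(r, 2)))
Add(Add(Add(k, -98), Function('K')(11)), 381) = Add(Add(Add(6, -98), Mul(4, Pow(11, 2))), 381) = Add(Add(-92, Mul(4, 121)), 381) = Add(Add(-92, 484), 381) = Add(392, 381) = 773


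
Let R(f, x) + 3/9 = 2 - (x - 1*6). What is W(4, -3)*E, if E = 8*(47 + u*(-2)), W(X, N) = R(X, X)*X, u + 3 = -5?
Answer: 7392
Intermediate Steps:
u = -8 (u = -3 - 5 = -8)
R(f, x) = 23/3 - x (R(f, x) = -⅓ + (2 - (x - 1*6)) = -⅓ + (2 - (x - 6)) = -⅓ + (2 - (-6 + x)) = -⅓ + (2 + (6 - x)) = -⅓ + (8 - x) = 23/3 - x)
W(X, N) = X*(23/3 - X) (W(X, N) = (23/3 - X)*X = X*(23/3 - X))
E = 504 (E = 8*(47 - 8*(-2)) = 8*(47 + 16) = 8*63 = 504)
W(4, -3)*E = ((⅓)*4*(23 - 3*4))*504 = ((⅓)*4*(23 - 12))*504 = ((⅓)*4*11)*504 = (44/3)*504 = 7392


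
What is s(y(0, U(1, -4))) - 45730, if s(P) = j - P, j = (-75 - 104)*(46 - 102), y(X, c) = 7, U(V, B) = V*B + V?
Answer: -35713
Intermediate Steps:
U(V, B) = V + B*V (U(V, B) = B*V + V = V + B*V)
j = 10024 (j = -179*(-56) = 10024)
s(P) = 10024 - P
s(y(0, U(1, -4))) - 45730 = (10024 - 1*7) - 45730 = (10024 - 7) - 45730 = 10017 - 45730 = -35713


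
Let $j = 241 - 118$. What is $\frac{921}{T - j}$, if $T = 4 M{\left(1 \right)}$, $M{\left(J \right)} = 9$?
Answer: $- \frac{307}{29} \approx -10.586$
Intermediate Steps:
$j = 123$
$T = 36$ ($T = 4 \cdot 9 = 36$)
$\frac{921}{T - j} = \frac{921}{36 - 123} = \frac{921}{-87} = 921 \left(- \frac{1}{87}\right) = - \frac{307}{29}$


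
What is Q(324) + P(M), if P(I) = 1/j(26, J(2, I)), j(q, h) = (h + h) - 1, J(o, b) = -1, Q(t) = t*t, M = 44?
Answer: 314927/3 ≈ 1.0498e+5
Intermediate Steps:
Q(t) = t²
j(q, h) = -1 + 2*h (j(q, h) = 2*h - 1 = -1 + 2*h)
P(I) = -⅓ (P(I) = 1/(-1 + 2*(-1)) = 1/(-1 - 2) = 1/(-3) = -⅓)
Q(324) + P(M) = 324² - ⅓ = 104976 - ⅓ = 314927/3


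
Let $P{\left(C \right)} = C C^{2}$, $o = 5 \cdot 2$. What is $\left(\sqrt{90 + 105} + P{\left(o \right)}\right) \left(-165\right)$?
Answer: $-165000 - 165 \sqrt{195} \approx -1.673 \cdot 10^{5}$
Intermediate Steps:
$o = 10$
$P{\left(C \right)} = C^{3}$
$\left(\sqrt{90 + 105} + P{\left(o \right)}\right) \left(-165\right) = \left(\sqrt{90 + 105} + 10^{3}\right) \left(-165\right) = \left(\sqrt{195} + 1000\right) \left(-165\right) = \left(1000 + \sqrt{195}\right) \left(-165\right) = -165000 - 165 \sqrt{195}$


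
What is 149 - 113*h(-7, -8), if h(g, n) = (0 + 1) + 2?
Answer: -190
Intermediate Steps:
h(g, n) = 3 (h(g, n) = 1 + 2 = 3)
149 - 113*h(-7, -8) = 149 - 113*3 = 149 - 339 = -190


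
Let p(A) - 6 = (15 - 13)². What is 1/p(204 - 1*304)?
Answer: ⅒ ≈ 0.10000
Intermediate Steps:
p(A) = 10 (p(A) = 6 + (15 - 13)² = 6 + 2² = 6 + 4 = 10)
1/p(204 - 1*304) = 1/10 = ⅒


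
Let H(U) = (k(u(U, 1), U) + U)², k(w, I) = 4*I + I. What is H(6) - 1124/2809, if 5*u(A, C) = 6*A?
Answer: 3639340/2809 ≈ 1295.6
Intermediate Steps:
u(A, C) = 6*A/5 (u(A, C) = (6*A)/5 = 6*A/5)
k(w, I) = 5*I
H(U) = 36*U² (H(U) = (5*U + U)² = (6*U)² = 36*U²)
H(6) - 1124/2809 = 36*6² - 1124/2809 = 36*36 - 1124/2809 = 1296 - 1*1124/2809 = 1296 - 1124/2809 = 3639340/2809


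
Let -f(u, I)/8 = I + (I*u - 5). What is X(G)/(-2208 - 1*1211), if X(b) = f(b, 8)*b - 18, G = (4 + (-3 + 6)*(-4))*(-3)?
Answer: 37458/3419 ≈ 10.956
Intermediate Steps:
G = 24 (G = (4 + 3*(-4))*(-3) = (4 - 12)*(-3) = -8*(-3) = 24)
f(u, I) = 40 - 8*I - 8*I*u (f(u, I) = -8*(I + (I*u - 5)) = -8*(I + (-5 + I*u)) = -8*(-5 + I + I*u) = 40 - 8*I - 8*I*u)
X(b) = -18 + b*(-24 - 64*b) (X(b) = (40 - 8*8 - 8*8*b)*b - 18 = (40 - 64 - 64*b)*b - 18 = (-24 - 64*b)*b - 18 = b*(-24 - 64*b) - 18 = -18 + b*(-24 - 64*b))
X(G)/(-2208 - 1*1211) = (-18 - 64*24**2 - 24*24)/(-2208 - 1*1211) = (-18 - 64*576 - 576)/(-2208 - 1211) = (-18 - 36864 - 576)/(-3419) = -37458*(-1/3419) = 37458/3419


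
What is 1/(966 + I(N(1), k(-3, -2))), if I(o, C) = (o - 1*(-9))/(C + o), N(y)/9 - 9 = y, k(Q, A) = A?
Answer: 8/7737 ≈ 0.0010340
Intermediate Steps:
N(y) = 81 + 9*y
I(o, C) = (9 + o)/(C + o) (I(o, C) = (o + 9)/(C + o) = (9 + o)/(C + o))
1/(966 + I(N(1), k(-3, -2))) = 1/(966 + (9 + (81 + 9*1))/(-2 + (81 + 9*1))) = 1/(966 + (9 + (81 + 9))/(-2 + (81 + 9))) = 1/(966 + (9 + 90)/(-2 + 90)) = 1/(966 + 99/88) = 1/(966 + (1/88)*99) = 1/(966 + 9/8) = 1/(7737/8) = 8/7737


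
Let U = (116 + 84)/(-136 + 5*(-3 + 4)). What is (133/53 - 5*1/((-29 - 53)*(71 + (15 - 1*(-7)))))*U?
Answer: -101452300/26473659 ≈ -3.8322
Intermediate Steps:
U = -200/131 (U = 200/(-136 + 5*1) = 200/(-136 + 5) = 200/(-131) = 200*(-1/131) = -200/131 ≈ -1.5267)
(133/53 - 5*1/((-29 - 53)*(71 + (15 - 1*(-7)))))*U = (133/53 - 5*1/((-29 - 53)*(71 + (15 - 1*(-7)))))*(-200/131) = (133*(1/53) - 5*(-1/(82*(71 + (15 + 7)))))*(-200/131) = (133/53 - 5*(-1/(82*(71 + 22))))*(-200/131) = (133/53 - 5/((-82*93)))*(-200/131) = (133/53 - 5/(-7626))*(-200/131) = (133/53 - 5*(-1/7626))*(-200/131) = (133/53 + 5/7626)*(-200/131) = (1014523/404178)*(-200/131) = -101452300/26473659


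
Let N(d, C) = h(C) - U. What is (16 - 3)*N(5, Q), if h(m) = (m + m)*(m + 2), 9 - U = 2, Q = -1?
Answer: -117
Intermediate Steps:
U = 7 (U = 9 - 1*2 = 9 - 2 = 7)
h(m) = 2*m*(2 + m) (h(m) = (2*m)*(2 + m) = 2*m*(2 + m))
N(d, C) = -7 + 2*C*(2 + C) (N(d, C) = 2*C*(2 + C) - 1*7 = 2*C*(2 + C) - 7 = -7 + 2*C*(2 + C))
(16 - 3)*N(5, Q) = (16 - 3)*(-7 + 2*(-1)*(2 - 1)) = 13*(-7 + 2*(-1)*1) = 13*(-7 - 2) = 13*(-9) = -117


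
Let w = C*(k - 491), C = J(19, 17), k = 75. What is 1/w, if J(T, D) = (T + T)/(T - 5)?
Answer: -7/7904 ≈ -0.00088563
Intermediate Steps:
J(T, D) = 2*T/(-5 + T) (J(T, D) = (2*T)/(-5 + T) = 2*T/(-5 + T))
C = 19/7 (C = 2*19/(-5 + 19) = 2*19/14 = 2*19*(1/14) = 19/7 ≈ 2.7143)
w = -7904/7 (w = 19*(75 - 491)/7 = (19/7)*(-416) = -7904/7 ≈ -1129.1)
1/w = 1/(-7904/7) = -7/7904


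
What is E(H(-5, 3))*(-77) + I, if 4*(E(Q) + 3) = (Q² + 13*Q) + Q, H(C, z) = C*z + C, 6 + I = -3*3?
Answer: -2094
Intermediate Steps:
I = -15 (I = -6 - 3*3 = -6 - 9 = -15)
H(C, z) = C + C*z
E(Q) = -3 + Q²/4 + 7*Q/2 (E(Q) = -3 + ((Q² + 13*Q) + Q)/4 = -3 + (Q² + 14*Q)/4 = -3 + (Q²/4 + 7*Q/2) = -3 + Q²/4 + 7*Q/2)
E(H(-5, 3))*(-77) + I = (-3 + (-5*(1 + 3))²/4 + 7*(-5*(1 + 3))/2)*(-77) - 15 = (-3 + (-5*4)²/4 + 7*(-5*4)/2)*(-77) - 15 = (-3 + (¼)*(-20)² + (7/2)*(-20))*(-77) - 15 = (-3 + (¼)*400 - 70)*(-77) - 15 = (-3 + 100 - 70)*(-77) - 15 = 27*(-77) - 15 = -2079 - 15 = -2094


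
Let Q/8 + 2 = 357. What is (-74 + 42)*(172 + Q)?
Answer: -96384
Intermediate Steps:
Q = 2840 (Q = -16 + 8*357 = -16 + 2856 = 2840)
(-74 + 42)*(172 + Q) = (-74 + 42)*(172 + 2840) = -32*3012 = -96384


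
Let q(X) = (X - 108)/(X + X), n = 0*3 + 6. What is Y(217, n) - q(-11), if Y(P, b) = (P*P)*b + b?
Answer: 6215761/22 ≈ 2.8253e+5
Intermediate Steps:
n = 6 (n = 0 + 6 = 6)
Y(P, b) = b + b*P² (Y(P, b) = P²*b + b = b*P² + b = b + b*P²)
q(X) = (-108 + X)/(2*X) (q(X) = (-108 + X)/((2*X)) = (-108 + X)*(1/(2*X)) = (-108 + X)/(2*X))
Y(217, n) - q(-11) = 6*(1 + 217²) - (-108 - 11)/(2*(-11)) = 6*(1 + 47089) - (-1)*(-119)/(2*11) = 6*47090 - 1*119/22 = 282540 - 119/22 = 6215761/22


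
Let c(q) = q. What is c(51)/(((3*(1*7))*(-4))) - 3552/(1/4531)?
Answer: -450635153/28 ≈ -1.6094e+7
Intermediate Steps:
c(51)/(((3*(1*7))*(-4))) - 3552/(1/4531) = 51/(((3*(1*7))*(-4))) - 3552/(1/4531) = 51/(((3*7)*(-4))) - 3552/1/4531 = 51/((21*(-4))) - 3552*4531 = 51/(-84) - 16094112 = 51*(-1/84) - 16094112 = -17/28 - 16094112 = -450635153/28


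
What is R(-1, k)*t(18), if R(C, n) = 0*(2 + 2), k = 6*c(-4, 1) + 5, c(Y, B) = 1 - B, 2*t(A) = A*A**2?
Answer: 0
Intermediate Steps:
t(A) = A**3/2 (t(A) = (A*A**2)/2 = A**3/2)
k = 5 (k = 6*(1 - 1*1) + 5 = 6*(1 - 1) + 5 = 6*0 + 5 = 0 + 5 = 5)
R(C, n) = 0 (R(C, n) = 0*4 = 0)
R(-1, k)*t(18) = 0*((1/2)*18**3) = 0*((1/2)*5832) = 0*2916 = 0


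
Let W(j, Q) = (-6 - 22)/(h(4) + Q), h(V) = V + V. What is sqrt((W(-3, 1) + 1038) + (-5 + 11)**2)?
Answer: sqrt(9638)/3 ≈ 32.724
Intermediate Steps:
h(V) = 2*V
W(j, Q) = -28/(8 + Q) (W(j, Q) = (-6 - 22)/(2*4 + Q) = -28/(8 + Q))
sqrt((W(-3, 1) + 1038) + (-5 + 11)**2) = sqrt((-28/(8 + 1) + 1038) + (-5 + 11)**2) = sqrt((-28/9 + 1038) + 6**2) = sqrt((-28*1/9 + 1038) + 36) = sqrt((-28/9 + 1038) + 36) = sqrt(9314/9 + 36) = sqrt(9638/9) = sqrt(9638)/3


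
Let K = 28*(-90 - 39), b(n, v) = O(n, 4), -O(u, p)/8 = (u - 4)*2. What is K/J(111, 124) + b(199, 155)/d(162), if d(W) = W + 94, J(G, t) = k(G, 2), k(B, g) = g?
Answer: -29091/16 ≈ -1818.2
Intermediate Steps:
J(G, t) = 2
O(u, p) = 64 - 16*u (O(u, p) = -8*(u - 4)*2 = -8*(-4 + u)*2 = -8*(-8 + 2*u) = 64 - 16*u)
b(n, v) = 64 - 16*n
d(W) = 94 + W
K = -3612 (K = 28*(-129) = -3612)
K/J(111, 124) + b(199, 155)/d(162) = -3612/2 + (64 - 16*199)/(94 + 162) = -3612*½ + (64 - 3184)/256 = -1806 - 3120*1/256 = -1806 - 195/16 = -29091/16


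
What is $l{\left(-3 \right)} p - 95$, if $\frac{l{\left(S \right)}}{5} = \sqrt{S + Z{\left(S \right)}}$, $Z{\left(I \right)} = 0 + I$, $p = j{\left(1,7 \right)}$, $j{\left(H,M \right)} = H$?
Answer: $-95 + 5 i \sqrt{6} \approx -95.0 + 12.247 i$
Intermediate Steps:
$p = 1$
$Z{\left(I \right)} = I$
$l{\left(S \right)} = 5 \sqrt{2} \sqrt{S}$ ($l{\left(S \right)} = 5 \sqrt{S + S} = 5 \sqrt{2 S} = 5 \sqrt{2} \sqrt{S}$)
$l{\left(-3 \right)} p - 95 = 5 \sqrt{2} \sqrt{-3} \cdot 1 - 95 = 5 \sqrt{2} i \sqrt{3} \cdot 1 - 95 = 5 i \sqrt{6} \cdot 1 - 95 = 5 i \sqrt{6} - 95 = -95 + 5 i \sqrt{6}$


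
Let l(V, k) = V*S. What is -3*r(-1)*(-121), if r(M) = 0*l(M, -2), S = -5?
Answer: 0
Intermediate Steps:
l(V, k) = -5*V (l(V, k) = V*(-5) = -5*V)
r(M) = 0 (r(M) = 0*(-5*M) = 0)
-3*r(-1)*(-121) = -3*0*(-121) = 0*(-121) = 0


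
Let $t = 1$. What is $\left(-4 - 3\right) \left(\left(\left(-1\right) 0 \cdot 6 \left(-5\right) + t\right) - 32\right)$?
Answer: $217$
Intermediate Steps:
$\left(-4 - 3\right) \left(\left(\left(-1\right) 0 \cdot 6 \left(-5\right) + t\right) - 32\right) = \left(-4 - 3\right) \left(\left(\left(-1\right) 0 \cdot 6 \left(-5\right) + 1\right) - 32\right) = \left(-4 - 3\right) \left(\left(0 \cdot 6 \left(-5\right) + 1\right) - 32\right) = - 7 \left(\left(0 \left(-5\right) + 1\right) - 32\right) = - 7 \left(\left(0 + 1\right) - 32\right) = - 7 \left(1 - 32\right) = \left(-7\right) \left(-31\right) = 217$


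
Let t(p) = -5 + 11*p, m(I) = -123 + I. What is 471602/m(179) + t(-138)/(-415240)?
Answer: 499561479/59320 ≈ 8421.5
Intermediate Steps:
471602/m(179) + t(-138)/(-415240) = 471602/(-123 + 179) + (-5 + 11*(-138))/(-415240) = 471602/56 + (-5 - 1518)*(-1/415240) = 471602*(1/56) - 1523*(-1/415240) = 235801/28 + 1523/415240 = 499561479/59320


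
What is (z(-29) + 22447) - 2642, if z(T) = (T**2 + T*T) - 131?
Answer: 21356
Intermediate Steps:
z(T) = -131 + 2*T**2 (z(T) = (T**2 + T**2) - 131 = 2*T**2 - 131 = -131 + 2*T**2)
(z(-29) + 22447) - 2642 = ((-131 + 2*(-29)**2) + 22447) - 2642 = ((-131 + 2*841) + 22447) - 2642 = ((-131 + 1682) + 22447) - 2642 = (1551 + 22447) - 2642 = 23998 - 2642 = 21356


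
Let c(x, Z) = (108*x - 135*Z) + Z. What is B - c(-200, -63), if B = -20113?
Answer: -6955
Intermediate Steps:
c(x, Z) = -134*Z + 108*x (c(x, Z) = (-135*Z + 108*x) + Z = -134*Z + 108*x)
B - c(-200, -63) = -20113 - (-134*(-63) + 108*(-200)) = -20113 - (8442 - 21600) = -20113 - 1*(-13158) = -20113 + 13158 = -6955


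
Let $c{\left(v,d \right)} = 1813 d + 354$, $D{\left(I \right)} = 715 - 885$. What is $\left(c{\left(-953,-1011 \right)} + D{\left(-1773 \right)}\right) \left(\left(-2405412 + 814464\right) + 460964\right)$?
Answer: $2070988345856$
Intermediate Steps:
$D{\left(I \right)} = -170$
$c{\left(v,d \right)} = 354 + 1813 d$
$\left(c{\left(-953,-1011 \right)} + D{\left(-1773 \right)}\right) \left(\left(-2405412 + 814464\right) + 460964\right) = \left(\left(354 + 1813 \left(-1011\right)\right) - 170\right) \left(\left(-2405412 + 814464\right) + 460964\right) = \left(\left(354 - 1832943\right) - 170\right) \left(-1590948 + 460964\right) = \left(-1832589 - 170\right) \left(-1129984\right) = \left(-1832759\right) \left(-1129984\right) = 2070988345856$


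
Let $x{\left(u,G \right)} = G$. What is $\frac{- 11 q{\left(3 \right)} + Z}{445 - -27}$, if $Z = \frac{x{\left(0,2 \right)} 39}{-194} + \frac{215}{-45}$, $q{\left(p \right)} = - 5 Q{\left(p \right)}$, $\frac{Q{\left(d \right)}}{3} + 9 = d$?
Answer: $- \frac{108599}{51507} \approx -2.1084$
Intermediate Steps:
$Q{\left(d \right)} = -27 + 3 d$
$q{\left(p \right)} = 135 - 15 p$ ($q{\left(p \right)} = - 5 \left(-27 + 3 p\right) = 135 - 15 p$)
$Z = - \frac{4522}{873}$ ($Z = \frac{2 \cdot 39}{-194} + \frac{215}{-45} = 78 \left(- \frac{1}{194}\right) + 215 \left(- \frac{1}{45}\right) = - \frac{39}{97} - \frac{43}{9} = - \frac{4522}{873} \approx -5.1798$)
$\frac{- 11 q{\left(3 \right)} + Z}{445 - -27} = \frac{- 11 \left(135 - 45\right) - \frac{4522}{873}}{445 - -27} = \frac{- 11 \left(135 - 45\right) - \frac{4522}{873}}{445 + 27} = \frac{\left(-11\right) 90 - \frac{4522}{873}}{472} = \left(-990 - \frac{4522}{873}\right) \frac{1}{472} = \left(- \frac{868792}{873}\right) \frac{1}{472} = - \frac{108599}{51507}$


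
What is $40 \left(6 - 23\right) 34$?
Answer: $-23120$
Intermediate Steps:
$40 \left(6 - 23\right) 34 = 40 \left(-17\right) 34 = \left(-680\right) 34 = -23120$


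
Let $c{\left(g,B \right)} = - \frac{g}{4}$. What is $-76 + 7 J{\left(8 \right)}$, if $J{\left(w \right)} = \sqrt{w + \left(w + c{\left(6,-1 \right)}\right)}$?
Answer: $-76 + \frac{7 \sqrt{58}}{2} \approx -49.345$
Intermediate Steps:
$c{\left(g,B \right)} = - \frac{g}{4}$
$J{\left(w \right)} = \sqrt{- \frac{3}{2} + 2 w}$ ($J{\left(w \right)} = \sqrt{w + \left(w - \frac{3}{2}\right)} = \sqrt{w + \left(- \frac{3}{2} + w\right)} = \sqrt{- \frac{3}{2} + 2 w}$)
$-76 + 7 J{\left(8 \right)} = -76 + 7 \frac{\sqrt{-6 + 8 \cdot 8}}{2} = -76 + 7 \frac{\sqrt{-6 + 64}}{2} = -76 + 7 \frac{\sqrt{58}}{2} = -76 + \frac{7 \sqrt{58}}{2}$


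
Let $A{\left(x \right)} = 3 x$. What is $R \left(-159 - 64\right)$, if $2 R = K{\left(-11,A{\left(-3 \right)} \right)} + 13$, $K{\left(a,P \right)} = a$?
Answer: $-223$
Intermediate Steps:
$R = 1$ ($R = \frac{-11 + 13}{2} = \frac{1}{2} \cdot 2 = 1$)
$R \left(-159 - 64\right) = 1 \left(-159 - 64\right) = 1 \left(-223\right) = -223$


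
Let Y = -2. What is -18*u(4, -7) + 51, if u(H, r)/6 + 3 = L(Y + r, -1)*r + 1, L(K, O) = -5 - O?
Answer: -2757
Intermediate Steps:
u(H, r) = -12 - 24*r (u(H, r) = -18 + 6*((-5 - 1*(-1))*r + 1) = -18 + 6*((-5 + 1)*r + 1) = -18 + 6*(-4*r + 1) = -18 + 6*(1 - 4*r) = -18 + (6 - 24*r) = -12 - 24*r)
-18*u(4, -7) + 51 = -18*(-12 - 24*(-7)) + 51 = -18*(-12 + 168) + 51 = -18*156 + 51 = -2808 + 51 = -2757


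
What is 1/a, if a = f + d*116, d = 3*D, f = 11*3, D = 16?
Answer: 1/5601 ≈ 0.00017854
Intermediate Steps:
f = 33
d = 48 (d = 3*16 = 48)
a = 5601 (a = 33 + 48*116 = 33 + 5568 = 5601)
1/a = 1/5601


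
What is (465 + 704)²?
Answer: 1366561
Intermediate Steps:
(465 + 704)² = 1169² = 1366561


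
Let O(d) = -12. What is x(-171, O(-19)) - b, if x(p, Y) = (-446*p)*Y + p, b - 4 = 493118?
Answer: -1408485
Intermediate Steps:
b = 493122 (b = 4 + 493118 = 493122)
x(p, Y) = p - 446*Y*p (x(p, Y) = -446*Y*p + p = p - 446*Y*p)
x(-171, O(-19)) - b = -171*(1 - 446*(-12)) - 1*493122 = -171*(1 + 5352) - 493122 = -171*5353 - 493122 = -915363 - 493122 = -1408485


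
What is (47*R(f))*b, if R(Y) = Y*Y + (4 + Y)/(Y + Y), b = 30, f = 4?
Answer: 23970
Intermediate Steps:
R(Y) = Y**2 + (4 + Y)/(2*Y) (R(Y) = Y**2 + (4 + Y)/((2*Y)) = Y**2 + (4 + Y)*(1/(2*Y)) = Y**2 + (4 + Y)/(2*Y))
(47*R(f))*b = (47*((2 + 4**3 + (1/2)*4)/4))*30 = (47*((2 + 64 + 2)/4))*30 = (47*((1/4)*68))*30 = (47*17)*30 = 799*30 = 23970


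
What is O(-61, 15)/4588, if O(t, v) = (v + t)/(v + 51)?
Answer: -23/151404 ≈ -0.00015191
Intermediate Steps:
O(t, v) = (t + v)/(51 + v)
O(-61, 15)/4588 = ((-61 + 15)/(51 + 15))/4588 = (-46/66)*(1/4588) = ((1/66)*(-46))*(1/4588) = -23/33*1/4588 = -23/151404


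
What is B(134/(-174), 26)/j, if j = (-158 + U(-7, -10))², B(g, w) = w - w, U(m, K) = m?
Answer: 0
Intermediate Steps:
B(g, w) = 0
j = 27225 (j = (-158 - 7)² = (-165)² = 27225)
B(134/(-174), 26)/j = 0/27225 = 0*(1/27225) = 0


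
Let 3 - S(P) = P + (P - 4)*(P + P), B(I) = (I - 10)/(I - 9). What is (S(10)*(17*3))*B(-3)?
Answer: -28067/4 ≈ -7016.8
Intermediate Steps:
B(I) = (-10 + I)/(-9 + I)
S(P) = 3 - P - 2*P*(-4 + P) (S(P) = 3 - (P + (P - 4)*(P + P)) = 3 - (P + (-4 + P)*(2*P)) = 3 - (P + 2*P*(-4 + P)) = 3 + (-P - 2*P*(-4 + P)) = 3 - P - 2*P*(-4 + P))
(S(10)*(17*3))*B(-3) = ((3 - 2*10² + 7*10)*(17*3))*((-10 - 3)/(-9 - 3)) = ((3 - 2*100 + 70)*51)*(-13/(-12)) = ((3 - 200 + 70)*51)*(-1/12*(-13)) = -127*51*(13/12) = -6477*13/12 = -28067/4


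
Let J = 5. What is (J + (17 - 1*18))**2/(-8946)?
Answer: -8/4473 ≈ -0.0017885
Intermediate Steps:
(J + (17 - 1*18))**2/(-8946) = (5 + (17 - 1*18))**2/(-8946) = (5 + (17 - 18))**2*(-1/8946) = (5 - 1)**2*(-1/8946) = 4**2*(-1/8946) = 16*(-1/8946) = -8/4473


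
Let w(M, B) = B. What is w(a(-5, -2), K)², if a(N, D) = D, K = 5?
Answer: 25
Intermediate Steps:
w(a(-5, -2), K)² = 5² = 25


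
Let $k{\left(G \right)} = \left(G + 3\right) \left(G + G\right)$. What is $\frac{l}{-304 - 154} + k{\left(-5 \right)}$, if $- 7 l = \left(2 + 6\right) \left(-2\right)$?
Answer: $\frac{32052}{1603} \approx 19.995$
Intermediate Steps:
$l = \frac{16}{7}$ ($l = - \frac{\left(2 + 6\right) \left(-2\right)}{7} = - \frac{8 \left(-2\right)}{7} = \left(- \frac{1}{7}\right) \left(-16\right) = \frac{16}{7} \approx 2.2857$)
$k{\left(G \right)} = 2 G \left(3 + G\right)$ ($k{\left(G \right)} = \left(3 + G\right) 2 G = 2 G \left(3 + G\right)$)
$\frac{l}{-304 - 154} + k{\left(-5 \right)} = \frac{1}{-304 - 154} \cdot \frac{16}{7} + 2 \left(-5\right) \left(3 - 5\right) = \frac{1}{-458} \cdot \frac{16}{7} + 2 \left(-5\right) \left(-2\right) = \left(- \frac{1}{458}\right) \frac{16}{7} + 20 = - \frac{8}{1603} + 20 = \frac{32052}{1603}$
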